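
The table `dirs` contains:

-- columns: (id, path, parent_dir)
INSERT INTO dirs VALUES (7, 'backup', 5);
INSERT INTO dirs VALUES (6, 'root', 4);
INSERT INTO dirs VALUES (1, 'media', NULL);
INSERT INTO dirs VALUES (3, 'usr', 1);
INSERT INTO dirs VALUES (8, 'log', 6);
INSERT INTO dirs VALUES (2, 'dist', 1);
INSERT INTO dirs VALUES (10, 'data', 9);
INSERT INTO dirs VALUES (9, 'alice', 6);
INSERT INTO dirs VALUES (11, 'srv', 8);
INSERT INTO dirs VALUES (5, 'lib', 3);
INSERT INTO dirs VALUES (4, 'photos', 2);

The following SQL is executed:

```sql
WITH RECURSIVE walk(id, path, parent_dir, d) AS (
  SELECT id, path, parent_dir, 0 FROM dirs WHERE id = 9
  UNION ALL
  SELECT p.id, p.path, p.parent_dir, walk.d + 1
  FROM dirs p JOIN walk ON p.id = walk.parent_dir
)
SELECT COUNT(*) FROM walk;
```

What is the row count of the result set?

5

Base: id=9 (alice), parent_dir=6, d 0.
Iteration 1: join on id=6 -> root (id 6, parent_dir=4, d 1).
Iteration 2: join on id=4 -> photos (id 4, parent_dir=2, d 2).
Iteration 3: join on id=2 -> dist (id 2, parent_dir=1, d 3).
Iteration 4: join on id=1 -> media (id 1, parent_dir=NULL, d 4).
Iteration 5: parent_dir is NULL; no match; recursion stops.
Total rows emitted: 5.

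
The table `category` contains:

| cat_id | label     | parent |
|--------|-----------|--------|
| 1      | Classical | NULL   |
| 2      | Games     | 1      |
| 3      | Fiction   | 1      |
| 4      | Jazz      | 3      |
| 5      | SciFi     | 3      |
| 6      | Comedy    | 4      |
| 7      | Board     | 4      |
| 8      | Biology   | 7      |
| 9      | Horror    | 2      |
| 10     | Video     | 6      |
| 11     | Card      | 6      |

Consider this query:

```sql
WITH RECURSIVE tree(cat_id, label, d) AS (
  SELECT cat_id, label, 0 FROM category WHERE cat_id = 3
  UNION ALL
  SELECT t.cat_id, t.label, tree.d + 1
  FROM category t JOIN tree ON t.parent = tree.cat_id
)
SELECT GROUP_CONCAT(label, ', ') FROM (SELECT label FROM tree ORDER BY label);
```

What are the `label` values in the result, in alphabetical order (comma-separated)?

Base: cat_id=3 (Fiction) at d 0.
Iteration 1: rows with parent in {3} -> Jazz (id 4, d 1), SciFi (id 5, d 1).
Iteration 2: rows with parent in {4,5} -> Comedy (id 6, d 2), Board (id 7, d 2).
Iteration 3: rows with parent in {6,7} -> Biology (id 8, d 3), Video (id 10, d 3), Card (id 11, d 3).
Iteration 4: no rows with parent in {8,10,11}; recursion stops.

Biology, Board, Card, Comedy, Fiction, Jazz, SciFi, Video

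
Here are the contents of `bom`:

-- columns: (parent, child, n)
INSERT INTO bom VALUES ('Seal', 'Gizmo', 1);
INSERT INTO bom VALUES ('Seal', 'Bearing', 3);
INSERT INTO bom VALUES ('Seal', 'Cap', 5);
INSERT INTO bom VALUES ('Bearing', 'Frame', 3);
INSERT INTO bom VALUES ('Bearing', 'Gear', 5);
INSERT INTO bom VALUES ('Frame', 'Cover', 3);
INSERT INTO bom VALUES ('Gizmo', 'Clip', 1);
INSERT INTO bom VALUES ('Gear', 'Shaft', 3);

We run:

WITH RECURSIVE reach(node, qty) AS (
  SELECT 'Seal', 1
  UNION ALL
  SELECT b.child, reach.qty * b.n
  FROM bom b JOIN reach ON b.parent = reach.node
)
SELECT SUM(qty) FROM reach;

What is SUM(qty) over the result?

Base: (Seal, qty=1).
Iteration 1: components of {Seal} -> Bearing = 1*3 = 3, Cap = 1*5 = 5, Gizmo = 1*1 = 1.
Iteration 2: components of {Bearing,Cap,Gizmo} -> Clip = 1*1 = 1, Frame = 3*3 = 9, Gear = 3*5 = 15.
Iteration 3: components of {Clip,Frame,Gear} -> Cover = 9*3 = 27, Shaft = 15*3 = 45.
Iteration 4: no further components; recursion stops.
SUM(qty) = 1 + 1 + 3 + 5 + 1 + 9 + 15 + 27 + 45 = 107.

107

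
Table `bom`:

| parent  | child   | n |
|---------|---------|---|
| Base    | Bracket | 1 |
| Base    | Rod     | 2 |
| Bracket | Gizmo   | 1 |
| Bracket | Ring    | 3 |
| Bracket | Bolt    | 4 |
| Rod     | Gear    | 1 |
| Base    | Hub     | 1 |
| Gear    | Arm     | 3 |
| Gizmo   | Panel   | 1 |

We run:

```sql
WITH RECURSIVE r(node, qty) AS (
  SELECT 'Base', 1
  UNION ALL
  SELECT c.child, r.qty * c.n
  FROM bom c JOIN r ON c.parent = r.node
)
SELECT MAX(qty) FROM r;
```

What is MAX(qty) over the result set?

6

Base: (Base, qty=1).
Iteration 1: components of {Base} -> Bracket = 1*1 = 1, Hub = 1*1 = 1, Rod = 1*2 = 2.
Iteration 2: components of {Bracket,Hub,Rod} -> Bolt = 1*4 = 4, Gear = 2*1 = 2, Gizmo = 1*1 = 1, Ring = 1*3 = 3.
Iteration 3: components of {Bolt,Gear,Gizmo,Ring} -> Arm = 2*3 = 6, Panel = 1*1 = 1.
Iteration 4: no further components; recursion stops.
qty values: 1, 1, 2, 1, 1, 3, 4, 2, 1, 6; the maximum is 6.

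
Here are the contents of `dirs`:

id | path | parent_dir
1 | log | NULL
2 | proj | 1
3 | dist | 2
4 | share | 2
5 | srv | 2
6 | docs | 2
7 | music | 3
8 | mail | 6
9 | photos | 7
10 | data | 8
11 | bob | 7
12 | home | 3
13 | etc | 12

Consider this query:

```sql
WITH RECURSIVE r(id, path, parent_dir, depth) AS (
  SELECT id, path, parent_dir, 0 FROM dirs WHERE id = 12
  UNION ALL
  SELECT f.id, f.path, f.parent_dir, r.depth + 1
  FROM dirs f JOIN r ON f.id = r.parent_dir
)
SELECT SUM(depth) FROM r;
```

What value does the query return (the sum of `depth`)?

6

Base: id=12 (home), parent_dir=3, depth 0.
Iteration 1: join on id=3 -> dist (id 3, parent_dir=2, depth 1).
Iteration 2: join on id=2 -> proj (id 2, parent_dir=1, depth 2).
Iteration 3: join on id=1 -> log (id 1, parent_dir=NULL, depth 3).
Iteration 4: parent_dir is NULL; no match; recursion stops.
SUM(depth) = 0 + 1 + 2 + 3 = 6.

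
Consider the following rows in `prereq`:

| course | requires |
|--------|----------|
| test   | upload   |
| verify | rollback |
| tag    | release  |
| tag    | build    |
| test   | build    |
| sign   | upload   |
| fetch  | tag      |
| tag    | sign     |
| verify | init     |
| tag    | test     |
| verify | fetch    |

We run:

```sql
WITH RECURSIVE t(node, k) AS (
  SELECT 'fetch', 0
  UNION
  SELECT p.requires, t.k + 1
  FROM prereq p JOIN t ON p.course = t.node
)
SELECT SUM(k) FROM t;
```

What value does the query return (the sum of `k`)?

Base: (fetch, k=0).
Iteration 1: edges from {fetch} -> (tag, k=1).
Iteration 2: edges from {tag} -> (build, k=2), (release, k=2), (sign, k=2), (test, k=2).
Iteration 3: edges from {build,release,sign,test} -> (build, k=3), (upload, k=3). [UNION drops 1 duplicate row(s)]
Iteration 4: no outgoing edges from {build,upload}; recursion stops.
SUM(k) = 0 + 1 + 2 + 2 + 2 + 2 + 3 + 3 = 15.

15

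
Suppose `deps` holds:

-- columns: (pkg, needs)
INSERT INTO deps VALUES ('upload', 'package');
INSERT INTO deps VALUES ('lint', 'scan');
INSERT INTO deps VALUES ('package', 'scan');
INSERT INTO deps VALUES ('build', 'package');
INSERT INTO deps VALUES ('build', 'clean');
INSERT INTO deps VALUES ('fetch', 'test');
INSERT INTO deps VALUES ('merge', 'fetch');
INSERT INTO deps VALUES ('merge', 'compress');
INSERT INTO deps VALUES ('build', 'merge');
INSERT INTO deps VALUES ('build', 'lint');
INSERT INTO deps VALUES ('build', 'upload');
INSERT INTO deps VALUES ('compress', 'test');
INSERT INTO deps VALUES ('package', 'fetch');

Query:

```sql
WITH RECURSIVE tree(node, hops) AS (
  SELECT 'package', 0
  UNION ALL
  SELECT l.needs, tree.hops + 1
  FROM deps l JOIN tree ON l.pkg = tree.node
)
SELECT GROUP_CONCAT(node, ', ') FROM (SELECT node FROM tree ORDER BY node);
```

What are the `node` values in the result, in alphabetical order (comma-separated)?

Base: (package, hops=0).
Iteration 1: edges from {package} -> (fetch, hops=1), (scan, hops=1).
Iteration 2: edges from {fetch,scan} -> (test, hops=2).
Iteration 3: no outgoing edges from {test}; recursion stops.

fetch, package, scan, test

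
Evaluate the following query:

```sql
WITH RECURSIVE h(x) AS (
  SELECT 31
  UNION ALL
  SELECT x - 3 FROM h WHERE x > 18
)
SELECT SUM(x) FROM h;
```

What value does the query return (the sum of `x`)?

Base: x=31.
Iteration 1: 31 > 18 holds -> x = 31 - 3 = 28.
Iteration 2: 28 > 18 holds -> x = 28 - 3 = 25.
Iteration 3: 25 > 18 holds -> x = 25 - 3 = 22.
Iteration 4: 22 > 18 holds -> x = 22 - 3 = 19.
Iteration 5: 19 > 18 holds -> x = 19 - 3 = 16.
Iteration 6: 16 > 18 fails; recursion stops.
SUM(x) = 31 + 28 + 25 + 22 + 19 + 16 = 141.

141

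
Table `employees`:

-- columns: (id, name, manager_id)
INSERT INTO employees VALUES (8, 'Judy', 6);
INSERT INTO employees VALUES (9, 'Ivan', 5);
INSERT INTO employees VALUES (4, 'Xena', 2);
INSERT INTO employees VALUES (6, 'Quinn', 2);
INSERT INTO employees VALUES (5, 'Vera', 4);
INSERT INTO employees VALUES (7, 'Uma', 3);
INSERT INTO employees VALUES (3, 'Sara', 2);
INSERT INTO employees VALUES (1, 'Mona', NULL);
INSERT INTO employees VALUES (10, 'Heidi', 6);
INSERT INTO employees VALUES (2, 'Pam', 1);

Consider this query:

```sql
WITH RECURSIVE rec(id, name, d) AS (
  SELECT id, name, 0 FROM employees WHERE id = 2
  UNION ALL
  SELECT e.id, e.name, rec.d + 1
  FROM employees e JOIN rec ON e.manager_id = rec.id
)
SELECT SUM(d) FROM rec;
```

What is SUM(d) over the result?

Base: id=2 (Pam) at d 0.
Iteration 1: rows with manager_id in {2} -> Sara (id 3, d 1), Xena (id 4, d 1), Quinn (id 6, d 1).
Iteration 2: rows with manager_id in {3,4,6} -> Vera (id 5, d 2), Uma (id 7, d 2), Judy (id 8, d 2), Heidi (id 10, d 2).
Iteration 3: rows with manager_id in {5,7,8,10} -> Ivan (id 9, d 3).
Iteration 4: no rows with manager_id in {9}; recursion stops.
SUM(d) = 0 + 1 + 1 + 1 + 2 + 2 + 2 + 2 + 3 = 14.

14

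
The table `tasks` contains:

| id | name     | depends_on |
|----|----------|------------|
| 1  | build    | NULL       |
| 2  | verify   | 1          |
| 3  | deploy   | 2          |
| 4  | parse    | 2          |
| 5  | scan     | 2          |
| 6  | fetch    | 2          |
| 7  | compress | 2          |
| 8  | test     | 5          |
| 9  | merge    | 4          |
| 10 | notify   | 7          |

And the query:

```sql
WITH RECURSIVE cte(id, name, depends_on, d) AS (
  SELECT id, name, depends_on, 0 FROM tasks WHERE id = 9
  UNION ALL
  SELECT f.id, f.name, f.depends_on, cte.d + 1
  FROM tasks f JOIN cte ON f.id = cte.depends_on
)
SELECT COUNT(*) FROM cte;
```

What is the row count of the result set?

Base: id=9 (merge), depends_on=4, d 0.
Iteration 1: join on id=4 -> parse (id 4, depends_on=2, d 1).
Iteration 2: join on id=2 -> verify (id 2, depends_on=1, d 2).
Iteration 3: join on id=1 -> build (id 1, depends_on=NULL, d 3).
Iteration 4: depends_on is NULL; no match; recursion stops.
Total rows emitted: 4.

4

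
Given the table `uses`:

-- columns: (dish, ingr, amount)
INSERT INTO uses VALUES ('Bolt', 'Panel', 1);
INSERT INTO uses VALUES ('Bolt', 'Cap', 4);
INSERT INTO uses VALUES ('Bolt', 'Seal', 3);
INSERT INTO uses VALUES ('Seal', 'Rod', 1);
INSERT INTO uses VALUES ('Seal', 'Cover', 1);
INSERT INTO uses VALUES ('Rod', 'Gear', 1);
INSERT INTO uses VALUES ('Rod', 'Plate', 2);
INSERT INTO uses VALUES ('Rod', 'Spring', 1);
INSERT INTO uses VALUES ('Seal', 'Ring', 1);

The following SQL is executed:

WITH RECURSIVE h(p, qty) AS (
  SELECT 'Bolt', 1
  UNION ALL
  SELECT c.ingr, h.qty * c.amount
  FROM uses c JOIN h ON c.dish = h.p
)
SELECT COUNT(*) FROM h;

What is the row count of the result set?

10

Base: (Bolt, qty=1).
Iteration 1: components of {Bolt} -> Cap = 1*4 = 4, Panel = 1*1 = 1, Seal = 1*3 = 3.
Iteration 2: components of {Cap,Panel,Seal} -> Cover = 3*1 = 3, Ring = 3*1 = 3, Rod = 3*1 = 3.
Iteration 3: components of {Cover,Ring,Rod} -> Gear = 3*1 = 3, Plate = 3*2 = 6, Spring = 3*1 = 3.
Iteration 4: no further components; recursion stops.
Total rows emitted: 10.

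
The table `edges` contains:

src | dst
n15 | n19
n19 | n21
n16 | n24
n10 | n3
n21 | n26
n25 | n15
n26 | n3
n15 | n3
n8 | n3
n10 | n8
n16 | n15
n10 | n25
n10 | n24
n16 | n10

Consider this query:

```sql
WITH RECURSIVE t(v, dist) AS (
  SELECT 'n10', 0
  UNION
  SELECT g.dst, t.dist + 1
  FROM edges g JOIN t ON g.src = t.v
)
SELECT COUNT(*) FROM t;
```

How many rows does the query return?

12

Base: (n10, dist=0).
Iteration 1: edges from {n10} -> (n24, dist=1), (n25, dist=1), (n3, dist=1), (n8, dist=1).
Iteration 2: edges from {n24,n25,n3,n8} -> (n15, dist=2), (n3, dist=2).
Iteration 3: edges from {n15,n3} -> (n19, dist=3), (n3, dist=3).
Iteration 4: edges from {n19,n3} -> (n21, dist=4).
Iteration 5: edges from {n21} -> (n26, dist=5).
Iteration 6: edges from {n26} -> (n3, dist=6).
Iteration 7: no outgoing edges from {n3}; recursion stops.
Total rows emitted: 12.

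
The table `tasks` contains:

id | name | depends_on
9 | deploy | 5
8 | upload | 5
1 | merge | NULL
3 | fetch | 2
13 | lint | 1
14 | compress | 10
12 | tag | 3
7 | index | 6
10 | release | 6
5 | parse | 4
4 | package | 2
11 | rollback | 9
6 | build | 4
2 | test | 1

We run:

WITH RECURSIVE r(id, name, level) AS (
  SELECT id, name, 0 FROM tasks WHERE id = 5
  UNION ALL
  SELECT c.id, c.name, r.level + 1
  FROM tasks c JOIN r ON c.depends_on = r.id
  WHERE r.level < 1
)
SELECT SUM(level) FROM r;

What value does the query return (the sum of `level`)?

2

Base: id=5 (parse) at level 0.
Iteration 1: rows with depends_on in {5} -> upload (id 8, level 1), deploy (id 9, level 1).
Iteration 2: level < 1 fails for all current rows; recursion stops.
SUM(level) = 0 + 1 + 1 = 2.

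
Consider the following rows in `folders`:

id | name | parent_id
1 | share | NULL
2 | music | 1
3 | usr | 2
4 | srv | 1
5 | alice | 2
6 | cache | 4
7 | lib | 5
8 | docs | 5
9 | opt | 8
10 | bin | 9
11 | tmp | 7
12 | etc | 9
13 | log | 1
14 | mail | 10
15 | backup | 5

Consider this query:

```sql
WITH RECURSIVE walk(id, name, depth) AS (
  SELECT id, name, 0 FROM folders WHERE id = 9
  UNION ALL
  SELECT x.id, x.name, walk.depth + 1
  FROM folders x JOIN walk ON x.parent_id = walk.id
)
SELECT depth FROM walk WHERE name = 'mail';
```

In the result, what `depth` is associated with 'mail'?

Base: id=9 (opt) at depth 0.
Iteration 1: rows with parent_id in {9} -> bin (id 10, depth 1), etc (id 12, depth 1).
Iteration 2: rows with parent_id in {10,12} -> mail (id 14, depth 2).
Iteration 3: no rows with parent_id in {14}; recursion stops.

2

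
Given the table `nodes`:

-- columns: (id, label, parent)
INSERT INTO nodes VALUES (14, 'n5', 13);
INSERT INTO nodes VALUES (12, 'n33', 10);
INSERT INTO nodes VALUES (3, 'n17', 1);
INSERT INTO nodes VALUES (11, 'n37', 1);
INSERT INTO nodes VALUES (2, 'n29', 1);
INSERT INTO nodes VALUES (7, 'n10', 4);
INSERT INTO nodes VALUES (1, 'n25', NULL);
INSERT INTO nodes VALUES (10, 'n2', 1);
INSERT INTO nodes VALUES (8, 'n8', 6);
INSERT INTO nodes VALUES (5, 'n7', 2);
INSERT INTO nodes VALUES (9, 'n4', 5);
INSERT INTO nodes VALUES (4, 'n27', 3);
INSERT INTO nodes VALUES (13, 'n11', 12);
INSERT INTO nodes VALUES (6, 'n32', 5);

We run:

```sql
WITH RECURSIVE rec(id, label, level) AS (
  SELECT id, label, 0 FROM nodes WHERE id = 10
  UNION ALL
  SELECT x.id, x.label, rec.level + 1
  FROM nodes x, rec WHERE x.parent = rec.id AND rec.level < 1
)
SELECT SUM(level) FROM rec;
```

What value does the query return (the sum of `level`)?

Base: id=10 (n2) at level 0.
Iteration 1: rows with parent in {10} -> n33 (id 12, level 1).
Iteration 2: level < 1 fails for all current rows; recursion stops.
SUM(level) = 0 + 1 = 1.

1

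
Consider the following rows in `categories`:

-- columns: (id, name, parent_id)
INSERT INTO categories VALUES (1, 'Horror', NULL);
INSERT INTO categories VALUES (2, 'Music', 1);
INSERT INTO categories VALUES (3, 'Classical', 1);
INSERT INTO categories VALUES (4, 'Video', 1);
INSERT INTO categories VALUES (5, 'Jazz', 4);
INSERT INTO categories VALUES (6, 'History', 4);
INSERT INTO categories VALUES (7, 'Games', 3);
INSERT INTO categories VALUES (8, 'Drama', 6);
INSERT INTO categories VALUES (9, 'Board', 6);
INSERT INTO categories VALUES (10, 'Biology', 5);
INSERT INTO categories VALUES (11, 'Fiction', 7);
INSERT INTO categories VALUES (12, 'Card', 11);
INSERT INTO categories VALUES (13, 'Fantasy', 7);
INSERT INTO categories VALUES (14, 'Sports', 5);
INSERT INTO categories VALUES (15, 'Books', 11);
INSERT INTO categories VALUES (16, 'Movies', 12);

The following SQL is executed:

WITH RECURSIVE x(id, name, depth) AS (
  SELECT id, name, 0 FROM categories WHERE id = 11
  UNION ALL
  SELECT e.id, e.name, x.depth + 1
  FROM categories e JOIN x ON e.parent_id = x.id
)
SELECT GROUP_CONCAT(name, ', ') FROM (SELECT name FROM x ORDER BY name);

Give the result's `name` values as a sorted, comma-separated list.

Base: id=11 (Fiction) at depth 0.
Iteration 1: rows with parent_id in {11} -> Card (id 12, depth 1), Books (id 15, depth 1).
Iteration 2: rows with parent_id in {12,15} -> Movies (id 16, depth 2).
Iteration 3: no rows with parent_id in {16}; recursion stops.

Books, Card, Fiction, Movies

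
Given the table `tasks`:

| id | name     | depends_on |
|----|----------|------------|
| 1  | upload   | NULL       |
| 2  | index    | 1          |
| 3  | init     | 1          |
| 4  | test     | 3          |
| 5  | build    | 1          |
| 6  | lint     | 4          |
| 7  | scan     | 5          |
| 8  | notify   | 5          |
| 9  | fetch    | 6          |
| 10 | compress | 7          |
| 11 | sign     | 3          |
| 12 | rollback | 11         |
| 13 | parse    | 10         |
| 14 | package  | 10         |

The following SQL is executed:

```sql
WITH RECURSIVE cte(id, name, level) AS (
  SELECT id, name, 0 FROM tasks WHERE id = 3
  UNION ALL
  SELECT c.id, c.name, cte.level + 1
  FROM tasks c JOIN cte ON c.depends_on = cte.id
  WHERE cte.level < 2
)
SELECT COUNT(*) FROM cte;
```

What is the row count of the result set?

5

Base: id=3 (init) at level 0.
Iteration 1: rows with depends_on in {3} -> test (id 4, level 1), sign (id 11, level 1).
Iteration 2: rows with depends_on in {4,11} -> lint (id 6, level 2), rollback (id 12, level 2).
Iteration 3: level < 2 fails for all current rows; recursion stops.
Total rows emitted: 5.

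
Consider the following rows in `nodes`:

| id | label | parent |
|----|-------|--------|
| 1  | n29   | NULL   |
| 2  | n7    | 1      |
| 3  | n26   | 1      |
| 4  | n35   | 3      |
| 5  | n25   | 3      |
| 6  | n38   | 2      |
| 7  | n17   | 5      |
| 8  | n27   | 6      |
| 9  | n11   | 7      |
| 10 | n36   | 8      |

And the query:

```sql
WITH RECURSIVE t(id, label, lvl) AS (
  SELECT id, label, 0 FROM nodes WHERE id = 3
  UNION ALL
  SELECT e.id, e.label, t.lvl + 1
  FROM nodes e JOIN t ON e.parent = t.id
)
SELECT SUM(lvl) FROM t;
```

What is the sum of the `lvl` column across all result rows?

Base: id=3 (n26) at lvl 0.
Iteration 1: rows with parent in {3} -> n35 (id 4, lvl 1), n25 (id 5, lvl 1).
Iteration 2: rows with parent in {4,5} -> n17 (id 7, lvl 2).
Iteration 3: rows with parent in {7} -> n11 (id 9, lvl 3).
Iteration 4: no rows with parent in {9}; recursion stops.
SUM(lvl) = 0 + 1 + 1 + 2 + 3 = 7.

7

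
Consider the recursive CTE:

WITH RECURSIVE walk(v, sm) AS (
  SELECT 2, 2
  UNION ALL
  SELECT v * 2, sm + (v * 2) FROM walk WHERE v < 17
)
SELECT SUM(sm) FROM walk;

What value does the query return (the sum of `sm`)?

114

Base: v=2, sm=2.
Iteration 1: 2 < 17 holds -> v = 2 * 2 = 4, sm = 2 + 4 = 6.
Iteration 2: 4 < 17 holds -> v = 4 * 2 = 8, sm = 6 + 8 = 14.
Iteration 3: 8 < 17 holds -> v = 8 * 2 = 16, sm = 14 + 16 = 30.
Iteration 4: 16 < 17 holds -> v = 16 * 2 = 32, sm = 30 + 32 = 62.
Iteration 5: 32 < 17 fails; recursion stops.
SUM(sm) = 2 + 6 + 14 + 30 + 62 = 114.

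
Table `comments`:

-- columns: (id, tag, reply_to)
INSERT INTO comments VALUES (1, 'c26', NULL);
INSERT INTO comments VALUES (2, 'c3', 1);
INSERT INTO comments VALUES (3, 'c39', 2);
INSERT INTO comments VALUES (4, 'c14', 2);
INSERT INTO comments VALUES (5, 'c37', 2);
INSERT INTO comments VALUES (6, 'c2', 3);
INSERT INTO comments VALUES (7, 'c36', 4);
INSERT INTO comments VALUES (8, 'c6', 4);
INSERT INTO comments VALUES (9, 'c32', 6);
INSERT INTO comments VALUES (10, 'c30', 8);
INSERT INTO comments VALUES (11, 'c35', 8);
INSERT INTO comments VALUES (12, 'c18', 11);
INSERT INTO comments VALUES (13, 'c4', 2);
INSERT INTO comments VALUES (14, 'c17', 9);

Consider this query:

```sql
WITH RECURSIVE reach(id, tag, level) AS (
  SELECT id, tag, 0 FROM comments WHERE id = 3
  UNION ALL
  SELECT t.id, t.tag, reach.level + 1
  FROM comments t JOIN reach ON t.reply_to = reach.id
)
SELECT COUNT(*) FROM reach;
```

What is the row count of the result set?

4

Base: id=3 (c39) at level 0.
Iteration 1: rows with reply_to in {3} -> c2 (id 6, level 1).
Iteration 2: rows with reply_to in {6} -> c32 (id 9, level 2).
Iteration 3: rows with reply_to in {9} -> c17 (id 14, level 3).
Iteration 4: no rows with reply_to in {14}; recursion stops.
Total rows emitted: 4.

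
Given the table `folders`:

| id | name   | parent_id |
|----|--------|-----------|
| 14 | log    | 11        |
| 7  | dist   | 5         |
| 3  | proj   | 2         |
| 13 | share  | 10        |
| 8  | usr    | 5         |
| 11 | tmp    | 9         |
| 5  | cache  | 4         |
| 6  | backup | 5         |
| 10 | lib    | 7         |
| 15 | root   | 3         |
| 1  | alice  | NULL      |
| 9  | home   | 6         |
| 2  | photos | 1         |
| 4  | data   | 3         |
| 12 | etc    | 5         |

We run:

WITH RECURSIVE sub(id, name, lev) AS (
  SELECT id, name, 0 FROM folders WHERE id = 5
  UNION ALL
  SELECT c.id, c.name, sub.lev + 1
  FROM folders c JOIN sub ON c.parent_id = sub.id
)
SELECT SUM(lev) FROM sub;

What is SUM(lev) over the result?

Base: id=5 (cache) at lev 0.
Iteration 1: rows with parent_id in {5} -> backup (id 6, lev 1), dist (id 7, lev 1), usr (id 8, lev 1), etc (id 12, lev 1).
Iteration 2: rows with parent_id in {6,7,8,12} -> home (id 9, lev 2), lib (id 10, lev 2).
Iteration 3: rows with parent_id in {9,10} -> tmp (id 11, lev 3), share (id 13, lev 3).
Iteration 4: rows with parent_id in {11,13} -> log (id 14, lev 4).
Iteration 5: no rows with parent_id in {14}; recursion stops.
SUM(lev) = 0 + 1 + 1 + 1 + 1 + 2 + 2 + 3 + 3 + 4 = 18.

18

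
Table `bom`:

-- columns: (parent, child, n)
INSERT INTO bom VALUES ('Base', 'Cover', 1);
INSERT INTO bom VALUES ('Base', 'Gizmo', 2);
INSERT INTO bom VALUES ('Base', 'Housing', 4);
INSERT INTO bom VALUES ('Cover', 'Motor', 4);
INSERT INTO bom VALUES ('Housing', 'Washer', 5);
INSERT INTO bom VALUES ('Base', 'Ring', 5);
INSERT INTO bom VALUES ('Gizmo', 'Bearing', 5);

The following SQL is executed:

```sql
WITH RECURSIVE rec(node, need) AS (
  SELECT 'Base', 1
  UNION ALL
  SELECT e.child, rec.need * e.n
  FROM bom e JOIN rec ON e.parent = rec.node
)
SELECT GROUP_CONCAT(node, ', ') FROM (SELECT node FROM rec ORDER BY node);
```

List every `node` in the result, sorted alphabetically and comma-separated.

Base: (Base, need=1).
Iteration 1: components of {Base} -> Cover = 1*1 = 1, Gizmo = 1*2 = 2, Housing = 1*4 = 4, Ring = 1*5 = 5.
Iteration 2: components of {Cover,Gizmo,Housing,Ring} -> Bearing = 2*5 = 10, Motor = 1*4 = 4, Washer = 4*5 = 20.
Iteration 3: no further components; recursion stops.

Base, Bearing, Cover, Gizmo, Housing, Motor, Ring, Washer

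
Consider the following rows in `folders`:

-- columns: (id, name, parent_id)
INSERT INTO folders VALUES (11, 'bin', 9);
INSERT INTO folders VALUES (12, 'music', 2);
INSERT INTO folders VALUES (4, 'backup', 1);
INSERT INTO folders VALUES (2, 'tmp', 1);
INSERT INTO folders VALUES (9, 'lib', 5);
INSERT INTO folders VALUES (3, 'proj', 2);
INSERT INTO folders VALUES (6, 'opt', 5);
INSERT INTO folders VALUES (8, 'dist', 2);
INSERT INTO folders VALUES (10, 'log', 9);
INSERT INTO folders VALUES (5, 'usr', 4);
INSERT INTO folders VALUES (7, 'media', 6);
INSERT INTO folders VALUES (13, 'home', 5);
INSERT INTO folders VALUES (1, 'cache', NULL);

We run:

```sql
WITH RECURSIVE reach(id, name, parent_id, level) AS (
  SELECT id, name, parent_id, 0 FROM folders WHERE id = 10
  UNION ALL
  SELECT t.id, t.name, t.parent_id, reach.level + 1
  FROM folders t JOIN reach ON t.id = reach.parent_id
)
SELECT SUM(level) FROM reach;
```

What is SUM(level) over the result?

Base: id=10 (log), parent_id=9, level 0.
Iteration 1: join on id=9 -> lib (id 9, parent_id=5, level 1).
Iteration 2: join on id=5 -> usr (id 5, parent_id=4, level 2).
Iteration 3: join on id=4 -> backup (id 4, parent_id=1, level 3).
Iteration 4: join on id=1 -> cache (id 1, parent_id=NULL, level 4).
Iteration 5: parent_id is NULL; no match; recursion stops.
SUM(level) = 0 + 1 + 2 + 3 + 4 = 10.

10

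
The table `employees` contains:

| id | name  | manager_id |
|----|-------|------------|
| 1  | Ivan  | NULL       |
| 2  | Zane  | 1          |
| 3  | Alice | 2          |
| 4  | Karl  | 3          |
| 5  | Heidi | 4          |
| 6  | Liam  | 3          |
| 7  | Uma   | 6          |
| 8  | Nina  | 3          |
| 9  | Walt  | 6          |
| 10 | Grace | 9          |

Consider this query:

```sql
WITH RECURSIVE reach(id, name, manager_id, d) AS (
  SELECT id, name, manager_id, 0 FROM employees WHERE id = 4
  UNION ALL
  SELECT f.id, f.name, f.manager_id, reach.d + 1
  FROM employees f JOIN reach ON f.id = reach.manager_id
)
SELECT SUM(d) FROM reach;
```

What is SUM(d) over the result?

6

Base: id=4 (Karl), manager_id=3, d 0.
Iteration 1: join on id=3 -> Alice (id 3, manager_id=2, d 1).
Iteration 2: join on id=2 -> Zane (id 2, manager_id=1, d 2).
Iteration 3: join on id=1 -> Ivan (id 1, manager_id=NULL, d 3).
Iteration 4: manager_id is NULL; no match; recursion stops.
SUM(d) = 0 + 1 + 2 + 3 = 6.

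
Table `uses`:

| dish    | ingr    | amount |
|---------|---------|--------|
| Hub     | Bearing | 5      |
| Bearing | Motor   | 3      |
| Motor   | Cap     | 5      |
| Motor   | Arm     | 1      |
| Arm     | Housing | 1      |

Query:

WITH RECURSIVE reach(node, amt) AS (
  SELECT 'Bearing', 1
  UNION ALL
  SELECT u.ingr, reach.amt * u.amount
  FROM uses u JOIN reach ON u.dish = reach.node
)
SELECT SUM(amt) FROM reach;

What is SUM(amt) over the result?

25

Base: (Bearing, amt=1).
Iteration 1: components of {Bearing} -> Motor = 1*3 = 3.
Iteration 2: components of {Motor} -> Arm = 3*1 = 3, Cap = 3*5 = 15.
Iteration 3: components of {Arm,Cap} -> Housing = 3*1 = 3.
Iteration 4: no further components; recursion stops.
SUM(amt) = 1 + 3 + 15 + 3 + 3 = 25.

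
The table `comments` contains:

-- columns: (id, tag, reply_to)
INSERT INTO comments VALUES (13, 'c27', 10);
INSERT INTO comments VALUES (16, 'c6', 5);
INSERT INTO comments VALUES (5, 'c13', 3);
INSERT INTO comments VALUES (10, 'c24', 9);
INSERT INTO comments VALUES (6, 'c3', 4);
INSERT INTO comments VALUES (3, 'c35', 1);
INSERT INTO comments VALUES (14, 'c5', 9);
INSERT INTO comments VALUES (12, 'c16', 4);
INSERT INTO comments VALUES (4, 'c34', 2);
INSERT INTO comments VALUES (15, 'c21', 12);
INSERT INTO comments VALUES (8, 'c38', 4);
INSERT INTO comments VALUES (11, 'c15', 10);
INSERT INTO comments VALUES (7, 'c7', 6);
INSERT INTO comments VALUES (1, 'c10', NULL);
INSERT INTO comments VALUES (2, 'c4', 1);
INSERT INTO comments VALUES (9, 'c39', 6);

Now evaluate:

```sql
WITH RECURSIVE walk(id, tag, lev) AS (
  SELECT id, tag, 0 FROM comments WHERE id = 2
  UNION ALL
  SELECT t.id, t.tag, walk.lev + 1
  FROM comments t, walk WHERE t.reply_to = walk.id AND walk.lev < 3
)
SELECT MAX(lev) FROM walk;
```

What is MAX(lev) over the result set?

3

Base: id=2 (c4) at lev 0.
Iteration 1: rows with reply_to in {2} -> c34 (id 4, lev 1).
Iteration 2: rows with reply_to in {4} -> c3 (id 6, lev 2), c38 (id 8, lev 2), c16 (id 12, lev 2).
Iteration 3: rows with reply_to in {6,8,12} -> c7 (id 7, lev 3), c39 (id 9, lev 3), c21 (id 15, lev 3).
Iteration 4: lev < 3 fails for all current rows; recursion stops.
lev values: 0, 1, 2, 2, 2, 3, 3, 3; the maximum is 3.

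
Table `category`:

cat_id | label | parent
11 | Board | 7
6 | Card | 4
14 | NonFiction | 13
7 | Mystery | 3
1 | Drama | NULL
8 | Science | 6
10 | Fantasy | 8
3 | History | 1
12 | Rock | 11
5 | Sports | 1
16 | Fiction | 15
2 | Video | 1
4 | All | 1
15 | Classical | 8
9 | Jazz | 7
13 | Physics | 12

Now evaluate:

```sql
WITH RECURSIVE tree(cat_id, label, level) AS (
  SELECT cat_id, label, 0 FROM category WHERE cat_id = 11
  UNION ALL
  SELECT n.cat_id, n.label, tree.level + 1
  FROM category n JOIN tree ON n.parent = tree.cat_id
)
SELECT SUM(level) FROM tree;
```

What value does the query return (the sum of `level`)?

6

Base: cat_id=11 (Board) at level 0.
Iteration 1: rows with parent in {11} -> Rock (id 12, level 1).
Iteration 2: rows with parent in {12} -> Physics (id 13, level 2).
Iteration 3: rows with parent in {13} -> NonFiction (id 14, level 3).
Iteration 4: no rows with parent in {14}; recursion stops.
SUM(level) = 0 + 1 + 2 + 3 = 6.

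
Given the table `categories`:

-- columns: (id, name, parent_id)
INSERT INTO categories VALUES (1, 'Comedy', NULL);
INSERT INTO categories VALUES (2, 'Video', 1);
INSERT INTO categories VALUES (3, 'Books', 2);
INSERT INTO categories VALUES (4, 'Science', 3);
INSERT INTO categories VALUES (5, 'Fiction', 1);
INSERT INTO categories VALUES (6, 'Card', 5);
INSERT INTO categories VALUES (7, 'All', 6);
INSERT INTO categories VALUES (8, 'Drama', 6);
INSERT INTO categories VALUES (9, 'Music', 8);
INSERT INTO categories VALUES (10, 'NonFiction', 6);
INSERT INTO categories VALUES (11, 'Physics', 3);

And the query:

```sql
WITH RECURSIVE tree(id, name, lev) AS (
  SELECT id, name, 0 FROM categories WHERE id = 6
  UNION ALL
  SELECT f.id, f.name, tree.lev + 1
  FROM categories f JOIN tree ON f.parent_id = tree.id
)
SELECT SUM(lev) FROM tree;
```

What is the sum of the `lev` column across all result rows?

5

Base: id=6 (Card) at lev 0.
Iteration 1: rows with parent_id in {6} -> All (id 7, lev 1), Drama (id 8, lev 1), NonFiction (id 10, lev 1).
Iteration 2: rows with parent_id in {7,8,10} -> Music (id 9, lev 2).
Iteration 3: no rows with parent_id in {9}; recursion stops.
SUM(lev) = 0 + 1 + 1 + 1 + 2 = 5.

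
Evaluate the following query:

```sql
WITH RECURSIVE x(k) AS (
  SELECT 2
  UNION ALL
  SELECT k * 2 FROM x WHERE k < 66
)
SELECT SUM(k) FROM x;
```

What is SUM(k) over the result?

254

Base: k=2.
Iteration 1: 2 < 66 holds -> k = 2 * 2 = 4.
Iteration 2: 4 < 66 holds -> k = 4 * 2 = 8.
Iteration 3: 8 < 66 holds -> k = 8 * 2 = 16.
Iteration 4: 16 < 66 holds -> k = 16 * 2 = 32.
Iteration 5: 32 < 66 holds -> k = 32 * 2 = 64.
Iteration 6: 64 < 66 holds -> k = 64 * 2 = 128.
Iteration 7: 128 < 66 fails; recursion stops.
SUM(k) = 2 + 4 + 8 + 16 + 32 + 64 + 128 = 254.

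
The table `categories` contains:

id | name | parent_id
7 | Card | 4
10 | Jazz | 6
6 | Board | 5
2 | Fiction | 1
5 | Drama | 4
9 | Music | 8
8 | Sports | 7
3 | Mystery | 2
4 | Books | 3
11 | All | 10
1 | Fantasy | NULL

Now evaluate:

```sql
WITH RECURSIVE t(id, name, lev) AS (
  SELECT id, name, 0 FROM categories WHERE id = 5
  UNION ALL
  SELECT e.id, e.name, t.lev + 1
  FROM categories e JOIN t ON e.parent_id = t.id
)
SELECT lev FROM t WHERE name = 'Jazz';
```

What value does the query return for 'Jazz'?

Base: id=5 (Drama) at lev 0.
Iteration 1: rows with parent_id in {5} -> Board (id 6, lev 1).
Iteration 2: rows with parent_id in {6} -> Jazz (id 10, lev 2).
Iteration 3: rows with parent_id in {10} -> All (id 11, lev 3).
Iteration 4: no rows with parent_id in {11}; recursion stops.

2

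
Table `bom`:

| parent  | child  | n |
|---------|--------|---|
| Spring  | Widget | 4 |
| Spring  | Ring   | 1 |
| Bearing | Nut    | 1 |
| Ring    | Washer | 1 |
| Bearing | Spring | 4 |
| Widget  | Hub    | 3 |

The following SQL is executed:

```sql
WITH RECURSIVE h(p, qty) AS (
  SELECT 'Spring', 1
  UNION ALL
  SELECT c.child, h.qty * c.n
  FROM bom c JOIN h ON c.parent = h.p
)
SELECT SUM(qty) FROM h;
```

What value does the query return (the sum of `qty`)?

Base: (Spring, qty=1).
Iteration 1: components of {Spring} -> Ring = 1*1 = 1, Widget = 1*4 = 4.
Iteration 2: components of {Ring,Widget} -> Hub = 4*3 = 12, Washer = 1*1 = 1.
Iteration 3: no further components; recursion stops.
SUM(qty) = 1 + 4 + 1 + 12 + 1 = 19.

19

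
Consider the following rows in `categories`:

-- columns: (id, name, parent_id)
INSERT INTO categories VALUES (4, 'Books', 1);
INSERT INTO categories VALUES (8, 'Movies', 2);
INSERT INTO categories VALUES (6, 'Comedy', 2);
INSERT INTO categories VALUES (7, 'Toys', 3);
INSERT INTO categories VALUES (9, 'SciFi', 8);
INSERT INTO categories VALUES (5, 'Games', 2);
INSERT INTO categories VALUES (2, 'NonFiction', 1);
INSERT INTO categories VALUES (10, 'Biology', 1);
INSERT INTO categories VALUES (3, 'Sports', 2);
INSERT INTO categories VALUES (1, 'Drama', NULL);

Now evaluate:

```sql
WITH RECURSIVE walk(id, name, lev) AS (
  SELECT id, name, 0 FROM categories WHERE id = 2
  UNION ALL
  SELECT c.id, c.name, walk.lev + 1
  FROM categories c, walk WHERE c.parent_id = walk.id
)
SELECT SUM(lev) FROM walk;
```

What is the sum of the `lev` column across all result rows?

Base: id=2 (NonFiction) at lev 0.
Iteration 1: rows with parent_id in {2} -> Sports (id 3, lev 1), Games (id 5, lev 1), Comedy (id 6, lev 1), Movies (id 8, lev 1).
Iteration 2: rows with parent_id in {3,5,6,8} -> Toys (id 7, lev 2), SciFi (id 9, lev 2).
Iteration 3: no rows with parent_id in {7,9}; recursion stops.
SUM(lev) = 0 + 1 + 1 + 1 + 1 + 2 + 2 = 8.

8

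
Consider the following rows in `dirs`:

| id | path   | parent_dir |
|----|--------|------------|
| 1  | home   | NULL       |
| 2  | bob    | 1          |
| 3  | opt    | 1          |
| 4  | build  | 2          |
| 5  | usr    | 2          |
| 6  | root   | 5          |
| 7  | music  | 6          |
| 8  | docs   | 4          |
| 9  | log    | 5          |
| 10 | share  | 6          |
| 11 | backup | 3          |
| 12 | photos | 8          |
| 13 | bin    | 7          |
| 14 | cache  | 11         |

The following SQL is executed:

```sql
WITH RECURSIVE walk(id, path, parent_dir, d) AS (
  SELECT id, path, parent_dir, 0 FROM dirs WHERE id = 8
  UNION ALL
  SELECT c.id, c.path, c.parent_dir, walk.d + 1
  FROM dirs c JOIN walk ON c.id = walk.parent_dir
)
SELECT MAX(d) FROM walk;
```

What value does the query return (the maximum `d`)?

3

Base: id=8 (docs), parent_dir=4, d 0.
Iteration 1: join on id=4 -> build (id 4, parent_dir=2, d 1).
Iteration 2: join on id=2 -> bob (id 2, parent_dir=1, d 2).
Iteration 3: join on id=1 -> home (id 1, parent_dir=NULL, d 3).
Iteration 4: parent_dir is NULL; no match; recursion stops.
d values: 0, 1, 2, 3; the maximum is 3.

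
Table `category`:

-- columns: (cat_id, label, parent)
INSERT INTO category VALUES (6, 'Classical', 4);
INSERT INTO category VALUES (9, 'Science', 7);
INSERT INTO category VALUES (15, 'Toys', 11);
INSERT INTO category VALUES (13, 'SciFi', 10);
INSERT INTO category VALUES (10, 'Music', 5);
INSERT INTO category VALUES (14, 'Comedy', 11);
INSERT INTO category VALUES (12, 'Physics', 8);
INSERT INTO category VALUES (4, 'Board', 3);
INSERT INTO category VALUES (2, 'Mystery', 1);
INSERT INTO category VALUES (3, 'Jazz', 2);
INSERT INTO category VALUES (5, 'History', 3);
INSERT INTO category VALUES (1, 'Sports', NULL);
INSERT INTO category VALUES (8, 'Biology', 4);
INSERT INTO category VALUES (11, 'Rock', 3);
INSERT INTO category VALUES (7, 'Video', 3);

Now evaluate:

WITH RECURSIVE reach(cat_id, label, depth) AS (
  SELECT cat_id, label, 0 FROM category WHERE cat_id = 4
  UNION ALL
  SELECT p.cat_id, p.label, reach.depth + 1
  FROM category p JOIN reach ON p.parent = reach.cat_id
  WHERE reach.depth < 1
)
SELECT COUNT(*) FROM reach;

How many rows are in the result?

3

Base: cat_id=4 (Board) at depth 0.
Iteration 1: rows with parent in {4} -> Classical (id 6, depth 1), Biology (id 8, depth 1).
Iteration 2: depth < 1 fails for all current rows; recursion stops.
Total rows emitted: 3.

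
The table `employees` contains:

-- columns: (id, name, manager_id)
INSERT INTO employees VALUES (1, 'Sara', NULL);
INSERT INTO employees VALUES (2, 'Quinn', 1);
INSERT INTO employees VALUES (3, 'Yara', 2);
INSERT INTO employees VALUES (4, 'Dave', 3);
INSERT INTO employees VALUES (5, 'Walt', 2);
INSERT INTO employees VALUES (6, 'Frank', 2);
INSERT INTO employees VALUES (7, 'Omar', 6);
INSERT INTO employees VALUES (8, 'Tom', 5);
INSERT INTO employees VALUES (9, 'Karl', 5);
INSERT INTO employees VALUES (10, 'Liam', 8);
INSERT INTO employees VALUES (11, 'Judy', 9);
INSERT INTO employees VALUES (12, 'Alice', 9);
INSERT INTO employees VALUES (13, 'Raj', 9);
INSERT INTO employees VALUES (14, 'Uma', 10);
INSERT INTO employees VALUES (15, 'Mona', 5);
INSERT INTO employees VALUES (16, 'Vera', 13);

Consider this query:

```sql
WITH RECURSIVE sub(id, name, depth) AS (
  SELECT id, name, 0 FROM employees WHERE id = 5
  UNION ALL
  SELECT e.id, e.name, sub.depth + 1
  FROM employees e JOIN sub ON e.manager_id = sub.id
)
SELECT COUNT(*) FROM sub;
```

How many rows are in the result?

10

Base: id=5 (Walt) at depth 0.
Iteration 1: rows with manager_id in {5} -> Tom (id 8, depth 1), Karl (id 9, depth 1), Mona (id 15, depth 1).
Iteration 2: rows with manager_id in {8,9,15} -> Liam (id 10, depth 2), Judy (id 11, depth 2), Alice (id 12, depth 2), Raj (id 13, depth 2).
Iteration 3: rows with manager_id in {10,11,12,13} -> Uma (id 14, depth 3), Vera (id 16, depth 3).
Iteration 4: no rows with manager_id in {14,16}; recursion stops.
Total rows emitted: 10.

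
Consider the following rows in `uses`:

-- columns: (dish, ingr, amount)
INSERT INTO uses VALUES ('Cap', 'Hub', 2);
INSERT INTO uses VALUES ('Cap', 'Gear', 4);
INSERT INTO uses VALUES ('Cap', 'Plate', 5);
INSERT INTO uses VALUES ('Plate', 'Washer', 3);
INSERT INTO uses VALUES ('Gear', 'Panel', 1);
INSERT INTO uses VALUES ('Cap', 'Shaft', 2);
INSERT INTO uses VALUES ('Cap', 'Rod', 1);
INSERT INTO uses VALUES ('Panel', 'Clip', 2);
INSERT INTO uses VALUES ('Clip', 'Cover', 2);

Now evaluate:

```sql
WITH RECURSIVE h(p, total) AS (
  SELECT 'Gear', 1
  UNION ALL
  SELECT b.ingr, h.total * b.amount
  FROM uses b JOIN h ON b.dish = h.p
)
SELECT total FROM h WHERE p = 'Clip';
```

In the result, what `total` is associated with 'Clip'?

2

Base: (Gear, total=1).
Iteration 1: components of {Gear} -> Panel = 1*1 = 1.
Iteration 2: components of {Panel} -> Clip = 1*2 = 2.
Iteration 3: components of {Clip} -> Cover = 2*2 = 4.
Iteration 4: no further components; recursion stops.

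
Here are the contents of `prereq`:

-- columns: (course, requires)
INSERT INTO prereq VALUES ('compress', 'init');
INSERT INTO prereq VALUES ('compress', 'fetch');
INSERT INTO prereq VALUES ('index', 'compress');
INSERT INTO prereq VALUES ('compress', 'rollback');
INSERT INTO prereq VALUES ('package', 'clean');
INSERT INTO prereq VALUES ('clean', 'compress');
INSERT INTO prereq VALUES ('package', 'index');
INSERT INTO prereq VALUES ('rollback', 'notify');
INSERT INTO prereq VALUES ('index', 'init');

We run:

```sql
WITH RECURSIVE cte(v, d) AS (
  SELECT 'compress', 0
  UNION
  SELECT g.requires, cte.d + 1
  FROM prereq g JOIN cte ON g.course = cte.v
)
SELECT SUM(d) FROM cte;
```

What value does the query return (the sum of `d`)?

Base: (compress, d=0).
Iteration 1: edges from {compress} -> (fetch, d=1), (init, d=1), (rollback, d=1).
Iteration 2: edges from {fetch,init,rollback} -> (notify, d=2).
Iteration 3: no outgoing edges from {notify}; recursion stops.
SUM(d) = 0 + 1 + 1 + 1 + 2 = 5.

5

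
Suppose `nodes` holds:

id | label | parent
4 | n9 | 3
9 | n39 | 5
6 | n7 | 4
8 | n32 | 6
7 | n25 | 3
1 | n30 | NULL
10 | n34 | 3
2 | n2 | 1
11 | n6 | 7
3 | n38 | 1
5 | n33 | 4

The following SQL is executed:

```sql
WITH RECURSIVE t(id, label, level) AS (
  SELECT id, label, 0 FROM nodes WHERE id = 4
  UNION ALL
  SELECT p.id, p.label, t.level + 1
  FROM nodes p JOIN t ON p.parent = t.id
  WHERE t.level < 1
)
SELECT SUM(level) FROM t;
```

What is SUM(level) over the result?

2

Base: id=4 (n9) at level 0.
Iteration 1: rows with parent in {4} -> n33 (id 5, level 1), n7 (id 6, level 1).
Iteration 2: level < 1 fails for all current rows; recursion stops.
SUM(level) = 0 + 1 + 1 = 2.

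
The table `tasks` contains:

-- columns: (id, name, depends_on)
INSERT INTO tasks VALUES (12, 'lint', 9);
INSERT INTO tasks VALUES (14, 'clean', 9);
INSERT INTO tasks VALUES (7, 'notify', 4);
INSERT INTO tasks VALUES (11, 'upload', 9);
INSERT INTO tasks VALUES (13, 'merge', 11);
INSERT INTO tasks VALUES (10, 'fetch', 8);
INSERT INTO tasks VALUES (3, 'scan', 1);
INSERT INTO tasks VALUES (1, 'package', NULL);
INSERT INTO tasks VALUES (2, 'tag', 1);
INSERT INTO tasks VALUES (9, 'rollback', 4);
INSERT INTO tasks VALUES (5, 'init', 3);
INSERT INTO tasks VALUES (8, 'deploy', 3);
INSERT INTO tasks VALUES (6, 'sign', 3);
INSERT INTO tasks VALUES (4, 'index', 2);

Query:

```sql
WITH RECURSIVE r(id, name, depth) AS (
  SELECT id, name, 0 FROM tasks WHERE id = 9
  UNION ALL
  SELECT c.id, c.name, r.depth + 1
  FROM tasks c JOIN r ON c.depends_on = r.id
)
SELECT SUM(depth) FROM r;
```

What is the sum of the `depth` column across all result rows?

5

Base: id=9 (rollback) at depth 0.
Iteration 1: rows with depends_on in {9} -> upload (id 11, depth 1), lint (id 12, depth 1), clean (id 14, depth 1).
Iteration 2: rows with depends_on in {11,12,14} -> merge (id 13, depth 2).
Iteration 3: no rows with depends_on in {13}; recursion stops.
SUM(depth) = 0 + 1 + 1 + 1 + 2 = 5.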